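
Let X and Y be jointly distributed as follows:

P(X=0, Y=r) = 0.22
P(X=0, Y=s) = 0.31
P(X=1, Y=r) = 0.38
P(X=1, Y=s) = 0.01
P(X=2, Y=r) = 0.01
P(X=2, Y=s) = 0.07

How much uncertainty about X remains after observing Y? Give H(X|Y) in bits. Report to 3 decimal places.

0.971 bits

Marginals: p(X) = (0.5300, 0.3900, 0.0800), p(Y) = (0.6100, 0.3900).
H(X|Y) = Σ p(Y) · H(X|Y=·).
  Y=r: p=0.6100, H(X|Y=r) = 1.0532
  Y=s: p=0.3900, H(X|Y=s) = 0.8436
Weighted sum = 0.971 bits.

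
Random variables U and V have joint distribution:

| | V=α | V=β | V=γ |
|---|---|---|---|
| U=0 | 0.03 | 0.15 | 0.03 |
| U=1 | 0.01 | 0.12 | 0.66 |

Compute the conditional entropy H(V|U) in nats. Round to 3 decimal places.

Chain rule: H(V|U) = H(U,V) − H(U).
Marginals: p(U) = (0.2100, 0.7900), p(V) = (0.0400, 0.2700, 0.6900).
H(U,V) = 1.0697 nats; H(U) = 0.5140 nats.
H(V|U) = 1.0697 − 0.5140 = 0.556 nats.

0.556 nats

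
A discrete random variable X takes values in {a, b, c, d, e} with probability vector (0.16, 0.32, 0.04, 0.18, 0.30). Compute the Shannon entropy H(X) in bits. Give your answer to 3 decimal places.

2.101 bits

H(X) = −Σ p·log₂ p.
  −(0.16)·log₂(0.16) = 0.4230
  −(0.32)·log₂(0.32) = 0.5260
  −(0.04)·log₂(0.04) = 0.1858
  −(0.18)·log₂(0.18) = 0.4453
  −(0.30)·log₂(0.30) = 0.5211
Sum: 0.4230 + 0.5260 + 0.1858 + 0.4453 + 0.5211 = 2.101 bits.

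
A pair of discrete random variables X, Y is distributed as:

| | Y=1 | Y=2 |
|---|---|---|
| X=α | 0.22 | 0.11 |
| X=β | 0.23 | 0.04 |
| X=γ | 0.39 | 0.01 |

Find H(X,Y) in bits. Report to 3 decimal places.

2.101 bits

H(X,Y) = −Σ p(x,y)·log₂ p(x,y) over all 6 cells.
  cell (α,1): −0.22·log₂0.22 = 0.4806
  cell (α,2): −0.11·log₂0.11 = 0.3503
  cell (β,1): −0.23·log₂0.23 = 0.4877
  cell (β,2): −0.04·log₂0.04 = 0.1858
  cell (γ,1): −0.39·log₂0.39 = 0.5298
  cell (γ,2): −0.01·log₂0.01 = 0.0664
Sum = 2.101 bits.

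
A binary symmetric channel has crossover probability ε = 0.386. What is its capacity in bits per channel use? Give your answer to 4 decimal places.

0.0378 bits

Binary symmetric channel: C = 1 − h₂(ε) where h₂ is the binary entropy function.
h₂(0.386) = −0.386·log₂0.386 − 0.614·log₂0.614 = 0.9622.
C = 1 − 0.9622 = 0.0378 bits per channel use.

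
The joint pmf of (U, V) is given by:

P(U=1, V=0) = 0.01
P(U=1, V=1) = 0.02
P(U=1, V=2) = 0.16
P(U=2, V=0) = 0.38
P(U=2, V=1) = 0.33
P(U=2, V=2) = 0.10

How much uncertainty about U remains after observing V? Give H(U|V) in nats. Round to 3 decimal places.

0.296 nats

Marginals: p(U) = (0.1900, 0.8100), p(V) = (0.3900, 0.3500, 0.2600).
H(U|V) = Σ p(V) · H(U|V=·).
  V=0: p=0.3900, H(U|V=0) = 0.1192
  V=1: p=0.3500, H(U|V=1) = 0.2190
  V=2: p=0.2600, H(U|V=2) = 0.6663
Weighted sum = 0.296 nats.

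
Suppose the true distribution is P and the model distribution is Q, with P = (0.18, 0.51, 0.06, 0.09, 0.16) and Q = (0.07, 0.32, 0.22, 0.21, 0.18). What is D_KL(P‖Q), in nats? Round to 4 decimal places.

D(P‖Q) = Σ p·ln(p/q).
  0.18·ln(0.18/0.07) = 0.17000
  0.51·ln(0.51/0.32) = 0.23771
  0.06·ln(0.06/0.22) = -0.07796
  0.09·ln(0.09/0.21) = -0.07626
  0.16·ln(0.16/0.18) = -0.01885
D(P‖Q) = 0.2346 nats.

0.2346 nats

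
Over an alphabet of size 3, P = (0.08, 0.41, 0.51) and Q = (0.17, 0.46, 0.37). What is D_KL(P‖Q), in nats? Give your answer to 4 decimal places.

0.0562 nats

D(P‖Q) = Σ p·ln(p/q).
  0.08·ln(0.08/0.17) = -0.06030
  0.41·ln(0.41/0.46) = -0.04718
  0.51·ln(0.51/0.37) = 0.16366
D(P‖Q) = 0.0562 nats.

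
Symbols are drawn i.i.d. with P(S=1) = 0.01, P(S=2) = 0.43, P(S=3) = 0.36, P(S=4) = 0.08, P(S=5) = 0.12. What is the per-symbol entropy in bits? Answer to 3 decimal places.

1.779 bits

H(S) = −Σ p·log₂ p.
  −(0.01)·log₂(0.01) = 0.0664
  −(0.43)·log₂(0.43) = 0.5236
  −(0.36)·log₂(0.36) = 0.5306
  −(0.08)·log₂(0.08) = 0.2915
  −(0.12)·log₂(0.12) = 0.3671
Sum: 0.0664 + 0.5236 + 0.5306 + 0.2915 + 0.3671 = 1.779 bits.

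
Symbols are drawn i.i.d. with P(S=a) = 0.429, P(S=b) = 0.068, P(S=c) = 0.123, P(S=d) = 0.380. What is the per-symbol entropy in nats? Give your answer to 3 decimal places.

1.171 nats

H(S) = −Σ p·ln p.
  −(0.429)·ln(0.429) = 0.3631
  −(0.068)·ln(0.068) = 0.1828
  −(0.123)·ln(0.123) = 0.2578
  −(0.380)·ln(0.380) = 0.3677
Sum: 0.3631 + 0.1828 + 0.2578 + 0.3677 = 1.171 nats.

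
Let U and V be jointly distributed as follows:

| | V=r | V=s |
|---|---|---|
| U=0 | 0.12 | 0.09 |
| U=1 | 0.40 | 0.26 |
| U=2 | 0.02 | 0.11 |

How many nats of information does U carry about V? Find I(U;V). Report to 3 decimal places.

Marginals: p(U) = (0.2100, 0.6600, 0.1300), p(V) = (0.5400, 0.4600).
I(U;V) = Σ p(x,y)·ln[p(x,y)/(p(x)p(y))].
  (0,r): 0.12·ln(1.0582) = 0.0068
  (0,s): 0.09·ln(0.9317) = -0.0064
  (1,r): 0.40·ln(1.1223) = 0.0462
  (1,s): 0.26·ln(0.8564) = -0.0403
  (2,r): 0.02·ln(0.2849) = -0.0251
  (2,s): 0.11·ln(1.8395) = 0.0670
Sum = 0.048 nats.

0.048 nats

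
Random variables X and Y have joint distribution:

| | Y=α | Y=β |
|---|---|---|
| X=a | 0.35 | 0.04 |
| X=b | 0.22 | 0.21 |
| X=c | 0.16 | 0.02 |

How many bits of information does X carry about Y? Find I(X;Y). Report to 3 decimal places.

Marginals: p(X) = (0.3900, 0.4300, 0.1800), p(Y) = (0.7300, 0.2700).
I(X;Y) = H(X) + H(Y) − H(X,Y).
H(X) = 1.4987, H(Y) = 0.8415, H(X,Y) = 2.2051.
I(X;Y) = 1.4987 + 0.8415 − 2.2051 = 0.135 bits.

0.135 bits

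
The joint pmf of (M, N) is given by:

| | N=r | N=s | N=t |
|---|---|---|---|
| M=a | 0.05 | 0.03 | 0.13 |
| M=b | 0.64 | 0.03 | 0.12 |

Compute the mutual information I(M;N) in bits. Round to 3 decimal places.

Marginals: p(M) = (0.2100, 0.7900), p(N) = (0.6900, 0.0600, 0.2500).
I(M;N) = H(M) + H(N) − H(M,N).
H(M) = 0.7415, H(N) = 1.1129, H(M,N) = 1.6814.
I(M;N) = 0.7415 + 1.1129 − 1.6814 = 0.173 bits.

0.173 bits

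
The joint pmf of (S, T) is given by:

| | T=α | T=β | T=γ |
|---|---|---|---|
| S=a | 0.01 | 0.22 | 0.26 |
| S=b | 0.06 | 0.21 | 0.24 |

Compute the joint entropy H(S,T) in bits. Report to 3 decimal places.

2.263 bits

H(S,T) = −Σ p(x,y)·log₂ p(x,y) over all 6 cells.
  cell (a,α): −0.01·log₂0.01 = 0.0664
  cell (a,β): −0.22·log₂0.22 = 0.4806
  cell (a,γ): −0.26·log₂0.26 = 0.5053
  cell (b,α): −0.06·log₂0.06 = 0.2435
  cell (b,β): −0.21·log₂0.21 = 0.4728
  cell (b,γ): −0.24·log₂0.24 = 0.4941
Sum = 2.263 bits.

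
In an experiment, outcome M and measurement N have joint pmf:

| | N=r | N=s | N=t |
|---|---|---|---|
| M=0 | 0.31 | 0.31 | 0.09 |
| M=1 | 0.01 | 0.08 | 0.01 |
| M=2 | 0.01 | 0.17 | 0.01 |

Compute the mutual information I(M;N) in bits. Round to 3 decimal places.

0.133 bits

Marginals: p(M) = (0.7100, 0.1000, 0.1900), p(N) = (0.3300, 0.5600, 0.1100).
I(M;N) = Σ p(x,y)·log₂[p(x,y)/(p(x)p(y))].
  (0,r): 0.31·log₂(1.3231) = 0.1252
  (0,s): 0.31·log₂(0.7797) = -0.1113
  (0,t): 0.09·log₂(1.1524) = 0.0184
  (1,r): 0.01·log₂(0.3030) = -0.0172
  (1,s): 0.08·log₂(1.4286) = 0.0412
  (1,t): 0.01·log₂(0.9091) = -0.0014
  (2,r): 0.01·log₂(0.1595) = -0.0265
  (2,s): 0.17·log₂(1.5977) = 0.1149
  (2,t): 0.01·log₂(0.4785) = -0.0106
Sum = 0.133 bits.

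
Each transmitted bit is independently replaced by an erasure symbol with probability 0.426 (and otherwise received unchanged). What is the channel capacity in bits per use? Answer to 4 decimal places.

Binary erasure channel: capacity C = 1 − ε.
C = 1 − 0.426 = 0.5740 bits per channel use.

0.5740 bits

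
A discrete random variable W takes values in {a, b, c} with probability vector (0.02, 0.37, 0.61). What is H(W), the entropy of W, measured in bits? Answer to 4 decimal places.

H(W) = −Σ p·log₂ p.
  −(0.02)·log₂(0.02) = 0.11288
  −(0.37)·log₂(0.37) = 0.53073
  −(0.61)·log₂(0.61) = 0.43500
Sum: 0.11288 + 0.53073 + 0.43500 = 1.0786 bits.

1.0786 bits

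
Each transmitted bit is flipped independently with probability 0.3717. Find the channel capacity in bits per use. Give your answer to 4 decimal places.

0.0480 bits

Binary symmetric channel: C = 1 − h₂(ε) where h₂ is the binary entropy function.
h₂(0.3717) = −0.3717·log₂0.3717 − 0.6283·log₂0.6283 = 0.9520.
C = 1 − 0.9520 = 0.0480 bits per channel use.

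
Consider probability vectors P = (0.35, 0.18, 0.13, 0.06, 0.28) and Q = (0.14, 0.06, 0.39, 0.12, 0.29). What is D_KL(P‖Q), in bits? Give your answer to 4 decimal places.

D(P‖Q) = Σ p·log₂(p/q).
  0.35·log₂(0.35/0.14) = 0.46267
  0.18·log₂(0.18/0.06) = 0.28529
  0.13·log₂(0.13/0.39) = -0.20605
  0.06·log₂(0.06/0.12) = -0.06000
  0.28·log₂(0.28/0.29) = -0.01418
D(P‖Q) = 0.4677 bits.

0.4677 bits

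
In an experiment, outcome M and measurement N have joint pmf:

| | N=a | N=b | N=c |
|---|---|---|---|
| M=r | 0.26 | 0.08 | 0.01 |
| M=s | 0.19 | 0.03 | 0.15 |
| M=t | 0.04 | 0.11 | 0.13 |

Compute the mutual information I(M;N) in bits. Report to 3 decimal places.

0.278 bits

Marginals: p(M) = (0.3500, 0.3700, 0.2800), p(N) = (0.4900, 0.2200, 0.2900).
I(M;N) = H(M) + H(N) − H(M,N).
H(M) = 1.5751, H(N) = 1.5028, H(M,N) = 2.7995.
I(M;N) = 1.5751 + 1.5028 − 2.7995 = 0.278 bits.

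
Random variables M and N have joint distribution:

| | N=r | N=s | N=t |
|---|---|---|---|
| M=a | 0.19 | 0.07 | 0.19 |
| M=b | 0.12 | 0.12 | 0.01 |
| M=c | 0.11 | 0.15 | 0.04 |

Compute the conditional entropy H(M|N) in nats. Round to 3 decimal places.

Chain rule: H(M|N) = H(M,N) − H(N).
Marginals: p(M) = (0.4500, 0.2500, 0.3000), p(N) = (0.4200, 0.3400, 0.2400).
H(M,N) = 2.0283 nats; H(N) = 1.0737 nats.
H(M|N) = 2.0283 − 1.0737 = 0.955 nats.

0.955 nats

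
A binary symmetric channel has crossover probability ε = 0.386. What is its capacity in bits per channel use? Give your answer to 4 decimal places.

0.0378 bits

Binary symmetric channel: C = 1 − h₂(ε) where h₂ is the binary entropy function.
h₂(0.386) = −0.386·log₂0.386 − 0.614·log₂0.614 = 0.9622.
C = 1 − 0.9622 = 0.0378 bits per channel use.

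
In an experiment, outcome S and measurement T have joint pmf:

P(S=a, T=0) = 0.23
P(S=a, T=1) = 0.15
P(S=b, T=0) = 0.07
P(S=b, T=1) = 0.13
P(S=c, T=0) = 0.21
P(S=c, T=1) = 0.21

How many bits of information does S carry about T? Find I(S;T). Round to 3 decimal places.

Marginals: p(S) = (0.3800, 0.2000, 0.4200), p(T) = (0.5100, 0.4900).
I(S;T) = Σ p(x,y)·log₂[p(x,y)/(p(x)p(y))].
  (a,0): 0.23·log₂(1.1868) = 0.0568
  (a,1): 0.15·log₂(0.8056) = -0.0468
  (b,0): 0.07·log₂(0.6863) = -0.0380
  (b,1): 0.13·log₂(1.3265) = 0.0530
  (c,0): 0.21·log₂(0.9804) = -0.0060
  (c,1): 0.21·log₂(1.0204) = 0.0061
Sum = 0.025 bits.

0.025 bits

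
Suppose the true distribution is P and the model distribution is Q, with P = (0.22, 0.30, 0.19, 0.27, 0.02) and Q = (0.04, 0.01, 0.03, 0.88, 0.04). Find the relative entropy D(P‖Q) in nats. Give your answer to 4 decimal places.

D(P‖Q) = Σ p·ln(p/q).
  0.22·ln(0.22/0.04) = 0.37504
  0.30·ln(0.30/0.01) = 1.02036
  0.19·ln(0.19/0.03) = 0.35071
  0.27·ln(0.27/0.88) = -0.31900
  0.02·ln(0.02/0.04) = -0.01386
D(P‖Q) = 1.4132 nats.

1.4132 nats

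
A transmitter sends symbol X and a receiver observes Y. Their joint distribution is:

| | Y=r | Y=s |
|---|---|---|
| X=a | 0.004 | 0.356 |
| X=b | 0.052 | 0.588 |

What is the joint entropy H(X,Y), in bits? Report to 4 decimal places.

H(X,Y) = −Σ p(x,y)·log₂ p(x,y) over all 4 cells.
  cell (a,r): −0.004·log₂0.004 = 0.03186
  cell (a,s): −0.356·log₂0.356 = 0.53046
  cell (b,r): −0.052·log₂0.052 = 0.22180
  cell (b,s): −0.588·log₂0.588 = 0.45047
Sum = 1.2346 bits.

1.2346 bits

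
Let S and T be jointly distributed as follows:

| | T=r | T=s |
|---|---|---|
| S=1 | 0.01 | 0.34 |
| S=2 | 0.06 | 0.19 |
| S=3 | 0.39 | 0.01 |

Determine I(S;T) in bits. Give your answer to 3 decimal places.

0.664 bits

Marginals: p(S) = (0.3500, 0.2500, 0.4000), p(T) = (0.4600, 0.5400).
I(S;T) = Σ p(x,y)·log₂[p(x,y)/(p(x)p(y))].
  (1,r): 0.01·log₂(0.0621) = -0.0401
  (1,s): 0.34·log₂(1.7989) = 0.2880
  (2,r): 0.06·log₂(0.5217) = -0.0563
  (2,s): 0.19·log₂(1.4074) = 0.0937
  (3,r): 0.39·log₂(2.1196) = 0.4227
  (3,s): 0.01·log₂(0.0463) = -0.0443
Sum = 0.664 bits.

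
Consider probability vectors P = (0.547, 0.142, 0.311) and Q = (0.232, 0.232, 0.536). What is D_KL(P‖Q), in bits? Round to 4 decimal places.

0.3321 bits

D(P‖Q) = Σ p·log₂(p/q).
  0.547·log₂(0.547/0.232) = 0.67687
  0.142·log₂(0.142/0.232) = -0.10057
  0.311·log₂(0.311/0.536) = -0.24423
D(P‖Q) = 0.3321 bits.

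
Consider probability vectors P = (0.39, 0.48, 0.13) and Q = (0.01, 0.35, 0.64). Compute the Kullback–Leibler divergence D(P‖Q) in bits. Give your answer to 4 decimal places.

D(P‖Q) = Σ p·log₂(p/q).
  0.39·log₂(0.39/0.01) = 2.06131
  0.48·log₂(0.48/0.35) = 0.21873
  0.13·log₂(0.13/0.64) = -0.29894
D(P‖Q) = 1.9811 bits.

1.9811 bits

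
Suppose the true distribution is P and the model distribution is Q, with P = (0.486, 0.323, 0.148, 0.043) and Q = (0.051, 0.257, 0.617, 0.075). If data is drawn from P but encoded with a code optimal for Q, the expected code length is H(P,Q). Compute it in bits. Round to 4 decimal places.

2.9835 bits

H(P,Q) = −Σ p·log₂ q.
  −0.486·log₂(0.051) = 2.08657
  −0.323·log₂(0.257) = 0.63313
  −0.148·log₂(0.617) = 0.10311
  −0.043·log₂(0.075) = 0.16069
H(P,Q) = 2.9835 bits.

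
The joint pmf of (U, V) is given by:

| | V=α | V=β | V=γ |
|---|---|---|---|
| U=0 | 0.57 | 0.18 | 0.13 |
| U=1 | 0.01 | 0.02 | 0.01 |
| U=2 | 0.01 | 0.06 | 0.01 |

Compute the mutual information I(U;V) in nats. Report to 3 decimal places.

0.064 nats

Marginals: p(U) = (0.8800, 0.0400, 0.0800), p(V) = (0.5900, 0.2600, 0.1500).
I(U;V) = Σ p(x,y)·ln[p(x,y)/(p(x)p(y))].
  (0,α): 0.57·ln(1.0978) = 0.0532
  (0,β): 0.18·ln(0.7867) = -0.0432
  (0,γ): 0.13·ln(0.9848) = -0.0020
  (1,α): 0.01·ln(0.4237) = -0.0086
  (1,β): 0.02·ln(1.9231) = 0.0131
  (1,γ): 0.01·ln(1.6667) = 0.0051
  (2,α): 0.01·ln(0.2119) = -0.0155
  (2,β): 0.06·ln(2.8846) = 0.0636
  (2,γ): 0.01·ln(0.8333) = -0.0018
Sum = 0.064 nats.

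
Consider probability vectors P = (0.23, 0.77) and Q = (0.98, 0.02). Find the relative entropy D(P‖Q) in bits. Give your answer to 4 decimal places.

3.5745 bits

D(P‖Q) = Σ p·log₂(p/q).
  0.23·log₂(0.23/0.98) = -0.48096
  0.77·log₂(0.77/0.02) = 4.05543
D(P‖Q) = 3.5745 bits.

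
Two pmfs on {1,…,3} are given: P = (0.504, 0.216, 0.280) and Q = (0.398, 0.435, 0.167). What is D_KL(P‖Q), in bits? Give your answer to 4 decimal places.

0.1623 bits

D(P‖Q) = Σ p·log₂(p/q).
  0.504·log₂(0.504/0.398) = 0.17169
  0.216·log₂(0.216/0.435) = -0.21816
  0.280·log₂(0.280/0.167) = 0.20876
D(P‖Q) = 0.1623 bits.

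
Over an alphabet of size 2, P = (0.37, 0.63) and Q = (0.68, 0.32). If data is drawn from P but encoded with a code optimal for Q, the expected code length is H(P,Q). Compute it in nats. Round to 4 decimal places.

H(P,Q) = −Σ p·ln q.
  −0.37·ln(0.68) = 0.14270
  −0.63·ln(0.32) = 0.71784
H(P,Q) = 0.8605 nats.

0.8605 nats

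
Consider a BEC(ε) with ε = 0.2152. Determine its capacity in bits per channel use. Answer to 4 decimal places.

0.7848 bits

Binary erasure channel: capacity C = 1 − ε.
C = 1 − 0.2152 = 0.7848 bits per channel use.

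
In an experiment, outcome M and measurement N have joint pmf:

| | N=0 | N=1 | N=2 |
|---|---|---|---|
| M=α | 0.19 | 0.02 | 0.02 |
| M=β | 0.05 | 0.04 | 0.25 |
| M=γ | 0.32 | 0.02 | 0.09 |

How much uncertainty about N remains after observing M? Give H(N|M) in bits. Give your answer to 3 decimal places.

0.994 bits

Marginals: p(M) = (0.2300, 0.3400, 0.4300), p(N) = (0.5600, 0.0800, 0.3600).
H(N|M) = Σ p(M) · H(N|M=·).
  M=α: p=0.2300, H(N|M=α) = 0.8405
  M=β: p=0.3400, H(N|M=β) = 1.0961
  M=γ: p=0.4300, H(N|M=γ) = 0.9954
Weighted sum = 0.994 bits.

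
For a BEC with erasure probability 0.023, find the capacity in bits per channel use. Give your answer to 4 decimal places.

Binary erasure channel: capacity C = 1 − ε.
C = 1 − 0.023 = 0.9770 bits per channel use.

0.9770 bits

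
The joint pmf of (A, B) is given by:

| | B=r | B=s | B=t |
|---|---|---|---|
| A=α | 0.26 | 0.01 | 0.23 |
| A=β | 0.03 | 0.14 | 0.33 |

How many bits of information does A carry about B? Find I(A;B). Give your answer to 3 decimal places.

Marginals: p(A) = (0.5000, 0.5000), p(B) = (0.2900, 0.1500, 0.5600).
I(A;B) = Σ p(x,y)·log₂[p(x,y)/(p(x)p(y))].
  (α,r): 0.26·log₂(1.7931) = 0.2190
  (α,s): 0.01·log₂(0.1333) = -0.0291
  (α,t): 0.23·log₂(0.8214) = -0.0653
  (β,r): 0.03·log₂(0.2069) = -0.0682
  (β,s): 0.14·log₂(1.8667) = 0.1261
  (β,t): 0.33·log₂(1.1786) = 0.0782
Sum = 0.261 bits.

0.261 bits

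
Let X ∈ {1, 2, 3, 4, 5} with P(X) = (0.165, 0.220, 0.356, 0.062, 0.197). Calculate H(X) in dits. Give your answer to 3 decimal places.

0.647 dits

H(X) = −Σ p·log₁₀ p.
  −(0.165)·log₁₀(0.165) = 0.1291
  −(0.220)·log₁₀(0.220) = 0.1447
  −(0.356)·log₁₀(0.356) = 0.1597
  −(0.062)·log₁₀(0.062) = 0.0749
  −(0.197)·log₁₀(0.197) = 0.1390
Sum: 0.1291 + 0.1447 + 0.1597 + 0.0749 + 0.1390 = 0.647 dits.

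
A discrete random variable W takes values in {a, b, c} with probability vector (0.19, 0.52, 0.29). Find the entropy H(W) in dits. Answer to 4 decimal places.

0.4406 dits

H(W) = −Σ p·log₁₀ p.
  −(0.19)·log₁₀(0.19) = 0.13704
  −(0.52)·log₁₀(0.52) = 0.14768
  −(0.29)·log₁₀(0.29) = 0.15590
Sum: 0.13704 + 0.14768 + 0.15590 = 0.4406 dits.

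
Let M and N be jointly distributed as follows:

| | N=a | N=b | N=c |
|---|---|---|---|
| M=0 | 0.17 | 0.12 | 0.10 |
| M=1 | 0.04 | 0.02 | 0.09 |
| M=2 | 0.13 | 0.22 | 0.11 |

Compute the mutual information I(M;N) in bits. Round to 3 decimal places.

0.078 bits

Marginals: p(M) = (0.3900, 0.1500, 0.4600), p(N) = (0.3400, 0.3600, 0.3000).
I(M;N) = H(M) + H(N) − H(M,N).
H(M) = 1.4557, H(N) = 1.5809, H(M,N) = 2.9586.
I(M;N) = 1.4557 + 1.5809 − 2.9586 = 0.078 bits.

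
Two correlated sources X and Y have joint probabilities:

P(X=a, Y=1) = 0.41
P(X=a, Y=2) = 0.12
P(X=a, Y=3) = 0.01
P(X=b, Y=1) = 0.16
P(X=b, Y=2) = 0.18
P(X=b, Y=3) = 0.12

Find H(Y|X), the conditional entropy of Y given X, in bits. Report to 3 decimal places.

Marginals: p(X) = (0.5400, 0.4600), p(Y) = (0.5700, 0.3000, 0.1300).
H(Y|X) = Σ p(X) · H(Y|X=·).
  X=a: p=0.5400, H(Y|X=a) = 0.8905
  X=b: p=0.4600, H(Y|X=b) = 1.5653
Weighted sum = 1.201 bits.

1.201 bits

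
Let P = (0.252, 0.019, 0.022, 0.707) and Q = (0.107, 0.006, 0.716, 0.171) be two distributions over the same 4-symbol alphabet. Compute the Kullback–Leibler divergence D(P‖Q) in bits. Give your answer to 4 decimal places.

1.6802 bits

D(P‖Q) = Σ p·log₂(p/q).
  0.252·log₂(0.252/0.107) = 0.31142
  0.019·log₂(0.019/0.006) = 0.03160
  0.022·log₂(0.022/0.716) = -0.11054
  0.707·log₂(0.707/0.171) = 1.44773
D(P‖Q) = 1.6802 bits.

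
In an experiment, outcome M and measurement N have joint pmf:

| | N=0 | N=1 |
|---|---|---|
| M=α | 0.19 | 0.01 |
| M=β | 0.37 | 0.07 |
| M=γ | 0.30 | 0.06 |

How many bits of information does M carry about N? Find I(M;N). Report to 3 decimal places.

0.015 bits

Marginals: p(M) = (0.2000, 0.4400, 0.3600), p(N) = (0.8600, 0.1400).
I(M;N) = Σ p(x,y)·log₂[p(x,y)/(p(x)p(y))].
  (α,0): 0.19·log₂(1.1047) = 0.0273
  (α,1): 0.01·log₂(0.3571) = -0.0149
  (β,0): 0.37·log₂(0.9778) = -0.0120
  (β,1): 0.07·log₂(1.1364) = 0.0129
  (γ,0): 0.30·log₂(0.9690) = -0.0136
  (γ,1): 0.06·log₂(1.1905) = 0.0151
Sum = 0.015 bits.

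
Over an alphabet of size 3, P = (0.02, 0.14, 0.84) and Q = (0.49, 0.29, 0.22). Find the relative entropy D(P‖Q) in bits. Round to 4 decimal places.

1.3842 bits

D(P‖Q) = Σ p·log₂(p/q).
  0.02·log₂(0.02/0.49) = -0.09229
  0.14·log₂(0.14/0.29) = -0.14709
  0.84·log₂(0.84/0.22) = 1.62362
D(P‖Q) = 1.3842 bits.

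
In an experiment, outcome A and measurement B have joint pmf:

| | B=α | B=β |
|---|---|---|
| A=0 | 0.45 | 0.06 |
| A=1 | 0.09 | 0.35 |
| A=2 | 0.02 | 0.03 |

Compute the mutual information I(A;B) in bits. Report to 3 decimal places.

Marginals: p(A) = (0.5100, 0.4400, 0.0500), p(B) = (0.5600, 0.4400).
I(A;B) = Σ p(x,y)·log₂[p(x,y)/(p(x)p(y))].
  (0,α): 0.45·log₂(1.5756) = 0.2952
  (0,β): 0.06·log₂(0.2674) = -0.1142
  (1,α): 0.09·log₂(0.3653) = -0.1308
  (1,β): 0.35·log₂(1.8079) = 0.2990
  (2,α): 0.02·log₂(0.7143) = -0.0097
  (2,β): 0.03·log₂(1.3636) = 0.0134
Sum = 0.353 bits.

0.353 bits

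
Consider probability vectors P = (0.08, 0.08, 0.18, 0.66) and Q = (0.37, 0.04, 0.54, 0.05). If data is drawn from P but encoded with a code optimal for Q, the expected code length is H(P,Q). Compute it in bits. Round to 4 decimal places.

H(P,Q) = −Σ p·log₂ q.
  −0.08·log₂(0.37) = 0.11475
  −0.08·log₂(0.04) = 0.37151
  −0.18·log₂(0.54) = 0.16001
  −0.66·log₂(0.05) = 2.85247
H(P,Q) = 3.4987 bits.

3.4987 bits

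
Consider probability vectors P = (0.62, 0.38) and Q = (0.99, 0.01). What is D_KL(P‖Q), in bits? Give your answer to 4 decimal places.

D(P‖Q) = Σ p·log₂(p/q).
  0.62·log₂(0.62/0.99) = -0.41860
  0.38·log₂(0.38/0.01) = 1.99421
D(P‖Q) = 1.5756 bits.

1.5756 bits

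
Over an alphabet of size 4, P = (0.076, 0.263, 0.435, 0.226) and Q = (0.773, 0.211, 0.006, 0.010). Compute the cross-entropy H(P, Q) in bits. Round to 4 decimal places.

H(P,Q) = −Σ p·log₂ q.
  −0.076·log₂(0.773) = 0.02823
  −0.263·log₂(0.211) = 0.59035
  −0.435·log₂(0.006) = 3.21066
  −0.226·log₂(0.010) = 1.50151
H(P,Q) = 5.3308 bits.

5.3308 bits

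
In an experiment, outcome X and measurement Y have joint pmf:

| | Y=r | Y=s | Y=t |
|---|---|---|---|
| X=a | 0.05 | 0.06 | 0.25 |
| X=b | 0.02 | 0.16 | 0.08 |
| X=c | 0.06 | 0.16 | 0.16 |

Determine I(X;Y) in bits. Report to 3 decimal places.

Marginals: p(X) = (0.3600, 0.2600, 0.3800), p(Y) = (0.1300, 0.3800, 0.4900).
I(X;Y) = H(X) + H(Y) − H(X,Y).
H(X) = 1.5664, H(Y) = 1.4174, H(X,Y) = 2.8766.
I(X;Y) = 1.5664 + 1.4174 − 2.8766 = 0.107 bits.

0.107 bits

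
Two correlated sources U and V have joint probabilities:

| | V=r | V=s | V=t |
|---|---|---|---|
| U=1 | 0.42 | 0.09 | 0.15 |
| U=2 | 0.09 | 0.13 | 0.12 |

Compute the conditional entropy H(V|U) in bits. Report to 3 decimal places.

1.386 bits

Chain rule: H(V|U) = H(U,V) − H(U).
Marginals: p(U) = (0.6600, 0.3400), p(V) = (0.5100, 0.2200, 0.2700).
H(U,V) = 2.3112 bits; H(U) = 0.9248 bits.
H(V|U) = 2.3112 − 0.9248 = 1.386 bits.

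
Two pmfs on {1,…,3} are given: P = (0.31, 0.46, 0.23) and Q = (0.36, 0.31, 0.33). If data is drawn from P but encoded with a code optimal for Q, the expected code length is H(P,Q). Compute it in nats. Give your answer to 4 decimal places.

H(P,Q) = −Σ p·ln q.
  −0.31·ln(0.36) = 0.31671
  −0.46·ln(0.31) = 0.53874
  −0.23·ln(0.33) = 0.25499
H(P,Q) = 1.1104 nats.

1.1104 nats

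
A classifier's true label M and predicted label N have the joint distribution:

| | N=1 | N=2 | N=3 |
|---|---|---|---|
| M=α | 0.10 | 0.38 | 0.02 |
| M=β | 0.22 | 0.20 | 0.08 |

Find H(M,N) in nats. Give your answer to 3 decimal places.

H(M,N) = −Σ p(x,y)·ln p(x,y) over all 6 cells.
  cell (α,1): −0.10·ln0.10 = 0.2303
  cell (α,2): −0.38·ln0.38 = 0.3677
  cell (α,3): −0.02·ln0.02 = 0.0782
  cell (β,1): −0.22·ln0.22 = 0.3331
  cell (β,2): −0.20·ln0.20 = 0.3219
  cell (β,3): −0.08·ln0.08 = 0.2021
Sum = 1.533 nats.

1.533 nats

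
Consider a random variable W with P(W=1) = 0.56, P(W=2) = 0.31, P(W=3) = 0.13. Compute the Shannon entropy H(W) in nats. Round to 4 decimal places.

0.9530 nats

H(W) = −Σ p·ln p.
  −(0.56)·ln(0.56) = 0.32470
  −(0.31)·ln(0.31) = 0.36307
  −(0.13)·ln(0.13) = 0.26523
Sum: 0.32470 + 0.36307 + 0.26523 = 0.9530 nats.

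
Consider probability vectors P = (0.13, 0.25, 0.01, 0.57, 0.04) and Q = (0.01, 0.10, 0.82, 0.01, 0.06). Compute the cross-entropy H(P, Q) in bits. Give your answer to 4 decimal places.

H(P,Q) = −Σ p·log₂ q.
  −0.13·log₂(0.01) = 0.86370
  −0.25·log₂(0.10) = 0.83048
  −0.01·log₂(0.82) = 0.00286
  −0.57·log₂(0.01) = 3.78700
  −0.04·log₂(0.06) = 0.16236
H(P,Q) = 5.6464 bits.

5.6464 bits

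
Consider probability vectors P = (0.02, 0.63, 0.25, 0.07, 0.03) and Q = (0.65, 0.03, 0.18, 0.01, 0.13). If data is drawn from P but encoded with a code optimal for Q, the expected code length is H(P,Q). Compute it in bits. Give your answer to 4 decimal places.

4.3714 bits

H(P,Q) = −Σ p·log₂ q.
  −0.02·log₂(0.65) = 0.01243
  −0.63·log₂(0.03) = 3.18710
  −0.25·log₂(0.18) = 0.61848
  −0.07·log₂(0.01) = 0.46507
  −0.03·log₂(0.13) = 0.08830
H(P,Q) = 4.3714 bits.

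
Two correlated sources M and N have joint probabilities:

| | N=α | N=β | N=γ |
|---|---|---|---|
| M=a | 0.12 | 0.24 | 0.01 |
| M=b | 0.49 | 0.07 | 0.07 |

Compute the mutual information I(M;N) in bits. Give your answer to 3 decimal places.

Marginals: p(M) = (0.3700, 0.6300), p(N) = (0.6100, 0.3100, 0.0800).
I(M;N) = H(M) + H(N) − H(M,N).
H(M) = 0.9507, H(N) = 1.2503, H(M,N) = 1.9690.
I(M;N) = 0.9507 + 1.2503 − 1.9690 = 0.232 bits.

0.232 bits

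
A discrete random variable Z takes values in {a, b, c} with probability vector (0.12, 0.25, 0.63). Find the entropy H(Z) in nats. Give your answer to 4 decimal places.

H(Z) = −Σ p·ln p.
  −(0.12)·ln(0.12) = 0.25443
  −(0.25)·ln(0.25) = 0.34657
  −(0.63)·ln(0.63) = 0.29108
Sum: 0.25443 + 0.34657 + 0.29108 = 0.8921 nats.

0.8921 nats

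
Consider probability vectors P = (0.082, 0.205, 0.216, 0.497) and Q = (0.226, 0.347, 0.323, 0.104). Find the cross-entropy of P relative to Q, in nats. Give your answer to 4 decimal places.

H(P,Q) = −Σ p·ln q.
  −0.082·ln(0.226) = 0.12195
  −0.205·ln(0.347) = 0.21698
  −0.216·ln(0.323) = 0.24410
  −0.497·ln(0.104) = 1.12489
H(P,Q) = 1.7079 nats.

1.7079 nats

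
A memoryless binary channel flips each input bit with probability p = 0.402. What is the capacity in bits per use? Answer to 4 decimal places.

0.0279 bits

Binary symmetric channel: C = 1 − h₂(ε) where h₂ is the binary entropy function.
h₂(0.402) = −0.402·log₂0.402 − 0.598·log₂0.598 = 0.9721.
C = 1 − 0.9721 = 0.0279 bits per channel use.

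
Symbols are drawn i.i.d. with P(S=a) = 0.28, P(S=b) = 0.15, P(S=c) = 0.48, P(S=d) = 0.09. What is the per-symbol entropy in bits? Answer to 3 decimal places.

H(S) = −Σ p·log₂ p.
  −(0.28)·log₂(0.28) = 0.5142
  −(0.15)·log₂(0.15) = 0.4105
  −(0.48)·log₂(0.48) = 0.5083
  −(0.09)·log₂(0.09) = 0.3127
Sum: 0.5142 + 0.4105 + 0.5083 + 0.3127 = 1.746 bits.

1.746 bits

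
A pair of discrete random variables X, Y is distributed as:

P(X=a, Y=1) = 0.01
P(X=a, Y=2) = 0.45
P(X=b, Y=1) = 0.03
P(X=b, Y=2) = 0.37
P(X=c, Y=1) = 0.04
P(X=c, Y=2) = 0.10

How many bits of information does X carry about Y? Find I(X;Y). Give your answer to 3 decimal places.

0.058 bits

Marginals: p(X) = (0.4600, 0.4000, 0.1400), p(Y) = (0.0800, 0.9200).
I(X;Y) = H(X) + H(Y) − H(X,Y).
H(X) = 1.4412, H(Y) = 0.4022, H(X,Y) = 1.7853.
I(X;Y) = 1.4412 + 0.4022 − 1.7853 = 0.058 bits.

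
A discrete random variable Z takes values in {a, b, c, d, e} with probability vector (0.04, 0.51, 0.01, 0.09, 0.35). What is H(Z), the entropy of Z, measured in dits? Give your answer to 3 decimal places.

H(Z) = −Σ p·log₁₀ p.
  −(0.04)·log₁₀(0.04) = 0.0559
  −(0.51)·log₁₀(0.51) = 0.1491
  −(0.01)·log₁₀(0.01) = 0.0200
  −(0.09)·log₁₀(0.09) = 0.0941
  −(0.35)·log₁₀(0.35) = 0.1596
Sum: 0.0559 + 0.1491 + 0.0200 + 0.0941 + 0.1596 = 0.479 dits.

0.479 dits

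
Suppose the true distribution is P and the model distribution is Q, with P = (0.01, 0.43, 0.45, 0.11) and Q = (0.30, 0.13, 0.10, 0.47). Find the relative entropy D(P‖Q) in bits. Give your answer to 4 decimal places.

D(P‖Q) = Σ p·log₂(p/q).
  0.01·log₂(0.01/0.30) = -0.04907
  0.43·log₂(0.43/0.13) = 0.74210
  0.45·log₂(0.45/0.10) = 0.97647
  0.11·log₂(0.11/0.47) = -0.23047
D(P‖Q) = 1.4390 bits.

1.4390 bits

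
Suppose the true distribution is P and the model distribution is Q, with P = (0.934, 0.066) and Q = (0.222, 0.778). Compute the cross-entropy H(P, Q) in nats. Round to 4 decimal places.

H(P,Q) = −Σ p·ln q.
  −0.934·ln(0.222) = 1.40574
  −0.066·ln(0.778) = 0.01657
H(P,Q) = 1.4223 nats.

1.4223 nats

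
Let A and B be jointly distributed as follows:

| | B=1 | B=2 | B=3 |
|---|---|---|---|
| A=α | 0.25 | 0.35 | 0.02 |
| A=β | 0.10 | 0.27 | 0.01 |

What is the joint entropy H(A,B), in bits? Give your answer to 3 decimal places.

2.052 bits

H(A,B) = −Σ p(x,y)·log₂ p(x,y) over all 6 cells.
  cell (α,1): −0.25·log₂0.25 = 0.5000
  cell (α,2): −0.35·log₂0.35 = 0.5301
  cell (α,3): −0.02·log₂0.02 = 0.1129
  cell (β,1): −0.10·log₂0.10 = 0.3322
  cell (β,2): −0.27·log₂0.27 = 0.5100
  cell (β,3): −0.01·log₂0.01 = 0.0664
Sum = 2.052 bits.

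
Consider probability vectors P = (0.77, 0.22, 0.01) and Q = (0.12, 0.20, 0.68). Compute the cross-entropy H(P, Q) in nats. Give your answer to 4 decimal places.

H(P,Q) = −Σ p·ln q.
  −0.77·ln(0.12) = 1.63260
  −0.22·ln(0.20) = 0.35408
  −0.01·ln(0.68) = 0.00386
H(P,Q) = 1.9905 nats.

1.9905 nats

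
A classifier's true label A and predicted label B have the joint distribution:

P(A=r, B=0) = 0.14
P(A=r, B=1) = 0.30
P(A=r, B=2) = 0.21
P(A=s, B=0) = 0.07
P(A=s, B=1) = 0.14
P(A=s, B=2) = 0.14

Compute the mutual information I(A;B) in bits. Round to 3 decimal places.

Marginals: p(A) = (0.6500, 0.3500), p(B) = (0.2100, 0.4400, 0.3500).
I(A;B) = Σ p(x,y)·log₂[p(x,y)/(p(x)p(y))].
  (r,0): 0.14·log₂(1.0256) = 0.0051
  (r,1): 0.30·log₂(1.0490) = 0.0207
  (r,2): 0.21·log₂(0.9231) = -0.0243
  (s,0): 0.07·log₂(0.9524) = -0.0049
  (s,1): 0.14·log₂(0.9091) = -0.0193
  (s,2): 0.14·log₂(1.1429) = 0.0270
Sum = 0.004 bits.

0.004 bits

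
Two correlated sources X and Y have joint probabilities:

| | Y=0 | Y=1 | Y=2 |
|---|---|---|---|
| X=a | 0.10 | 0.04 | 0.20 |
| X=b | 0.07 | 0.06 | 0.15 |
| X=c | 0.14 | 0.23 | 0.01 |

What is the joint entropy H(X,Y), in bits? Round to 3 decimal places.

2.856 bits

H(X,Y) = −Σ p(x,y)·log₂ p(x,y) over all 9 cells.
  cell (a,0): −0.10·log₂0.10 = 0.3322
  cell (a,1): −0.04·log₂0.04 = 0.1858
  cell (a,2): −0.20·log₂0.20 = 0.4644
  cell (b,0): −0.07·log₂0.07 = 0.2686
  cell (b,1): −0.06·log₂0.06 = 0.2435
  cell (b,2): −0.15·log₂0.15 = 0.4105
  cell (c,0): −0.14·log₂0.14 = 0.3971
  cell (c,1): −0.23·log₂0.23 = 0.4877
  cell (c,2): −0.01·log₂0.01 = 0.0664
Sum = 2.856 bits.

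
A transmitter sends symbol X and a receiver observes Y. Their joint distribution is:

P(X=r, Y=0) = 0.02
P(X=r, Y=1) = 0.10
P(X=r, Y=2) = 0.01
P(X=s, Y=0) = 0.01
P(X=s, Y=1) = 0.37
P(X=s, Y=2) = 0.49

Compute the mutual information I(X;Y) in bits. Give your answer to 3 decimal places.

0.108 bits

Marginals: p(X) = (0.1300, 0.8700), p(Y) = (0.0300, 0.4700, 0.5000).
I(X;Y) = H(X) + H(Y) − H(X,Y).
H(X) = 0.5574, H(Y) = 1.1637, H(X,Y) = 1.6130.
I(X;Y) = 0.5574 + 1.1637 − 1.6130 = 0.108 bits.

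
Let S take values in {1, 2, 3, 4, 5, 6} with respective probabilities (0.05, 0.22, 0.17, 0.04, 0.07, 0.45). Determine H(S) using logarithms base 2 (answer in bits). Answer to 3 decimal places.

H(S) = −Σ p·log₂ p.
  −(0.05)·log₂(0.05) = 0.2161
  −(0.22)·log₂(0.22) = 0.4806
  −(0.17)·log₂(0.17) = 0.4346
  −(0.04)·log₂(0.04) = 0.1858
  −(0.07)·log₂(0.07) = 0.2686
  −(0.45)·log₂(0.45) = 0.5184
Sum: 0.2161 + 0.4806 + 0.4346 + 0.1858 + 0.2686 + 0.5184 = 2.104 bits.

2.104 bits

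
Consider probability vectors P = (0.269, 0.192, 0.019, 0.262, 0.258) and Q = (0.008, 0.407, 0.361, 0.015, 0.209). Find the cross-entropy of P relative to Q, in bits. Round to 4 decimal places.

H(P,Q) = −Σ p·log₂ q.
  −0.269·log₂(0.008) = 1.87380
  −0.192·log₂(0.407) = 0.24900
  −0.019·log₂(0.361) = 0.02793
  −0.262·log₂(0.015) = 1.58743
  −0.258·log₂(0.209) = 0.58267
H(P,Q) = 4.3208 bits.

4.3208 bits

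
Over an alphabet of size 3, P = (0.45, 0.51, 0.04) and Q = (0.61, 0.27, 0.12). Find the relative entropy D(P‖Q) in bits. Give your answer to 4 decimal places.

0.2070 bits

D(P‖Q) = Σ p·log₂(p/q).
  0.45·log₂(0.45/0.61) = -0.19750
  0.51·log₂(0.51/0.27) = 0.46794
  0.04·log₂(0.04/0.12) = -0.06340
D(P‖Q) = 0.2070 bits.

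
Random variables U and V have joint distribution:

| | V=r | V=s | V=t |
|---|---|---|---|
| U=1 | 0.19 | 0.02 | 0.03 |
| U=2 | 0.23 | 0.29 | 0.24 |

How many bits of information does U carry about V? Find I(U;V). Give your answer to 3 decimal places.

0.135 bits

Marginals: p(U) = (0.2400, 0.7600), p(V) = (0.4200, 0.3100, 0.2700).
I(U;V) = Σ p(x,y)·log₂[p(x,y)/(p(x)p(y))].
  (1,r): 0.19·log₂(1.8849) = 0.1738
  (1,s): 0.02·log₂(0.2688) = -0.0379
  (1,t): 0.03·log₂(0.4630) = -0.0333
  (2,r): 0.23·log₂(0.7206) = -0.1088
  (2,s): 0.29·log₂(1.2309) = 0.0869
  (2,t): 0.24·log₂(1.1696) = 0.0542
Sum = 0.135 bits.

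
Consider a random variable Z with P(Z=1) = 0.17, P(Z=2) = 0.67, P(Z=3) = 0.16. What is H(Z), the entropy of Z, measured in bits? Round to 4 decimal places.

1.2447 bits

H(Z) = −Σ p·log₂ p.
  −(0.17)·log₂(0.17) = 0.43459
  −(0.67)·log₂(0.67) = 0.38710
  −(0.16)·log₂(0.16) = 0.42302
Sum: 0.43459 + 0.38710 + 0.42302 = 1.2447 bits.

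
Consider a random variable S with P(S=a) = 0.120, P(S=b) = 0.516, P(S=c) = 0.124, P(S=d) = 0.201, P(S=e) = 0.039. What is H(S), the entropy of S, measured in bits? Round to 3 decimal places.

H(S) = −Σ p·log₂ p.
  −(0.120)·log₂(0.120) = 0.3671
  −(0.516)·log₂(0.516) = 0.4926
  −(0.124)·log₂(0.124) = 0.3734
  −(0.201)·log₂(0.201) = 0.4653
  −(0.039)·log₂(0.039) = 0.1825
Sum: 0.3671 + 0.4926 + 0.3734 + 0.4653 + 0.1825 = 1.881 bits.

1.881 bits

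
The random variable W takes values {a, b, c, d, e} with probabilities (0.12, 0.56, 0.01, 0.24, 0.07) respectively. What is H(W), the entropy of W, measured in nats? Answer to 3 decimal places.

H(W) = −Σ p·ln p.
  −(0.12)·ln(0.12) = 0.2544
  −(0.56)·ln(0.56) = 0.3247
  −(0.01)·ln(0.01) = 0.0461
  −(0.24)·ln(0.24) = 0.3425
  −(0.07)·ln(0.07) = 0.1861
Sum: 0.2544 + 0.3247 + 0.0461 + 0.3425 + 0.1861 = 1.154 nats.

1.154 nats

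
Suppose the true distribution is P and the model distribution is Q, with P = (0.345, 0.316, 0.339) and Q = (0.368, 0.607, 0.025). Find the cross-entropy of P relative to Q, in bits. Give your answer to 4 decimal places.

2.5293 bits

H(P,Q) = −Σ p·log₂ q.
  −0.345·log₂(0.368) = 0.49757
  −0.316·log₂(0.607) = 0.22759
  −0.339·log₂(0.025) = 1.80413
H(P,Q) = 2.5293 bits.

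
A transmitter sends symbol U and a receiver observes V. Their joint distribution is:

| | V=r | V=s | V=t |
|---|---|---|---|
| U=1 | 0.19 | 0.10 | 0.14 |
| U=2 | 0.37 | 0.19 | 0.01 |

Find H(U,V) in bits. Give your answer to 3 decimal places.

H(U,V) = −Σ p(x,y)·log₂ p(x,y) over all 6 cells.
  cell (1,r): −0.19·log₂0.19 = 0.4552
  cell (1,s): −0.10·log₂0.10 = 0.3322
  cell (1,t): −0.14·log₂0.14 = 0.3971
  cell (2,r): −0.37·log₂0.37 = 0.5307
  cell (2,s): −0.19·log₂0.19 = 0.4552
  cell (2,t): −0.01·log₂0.01 = 0.0664
Sum = 2.237 bits.

2.237 bits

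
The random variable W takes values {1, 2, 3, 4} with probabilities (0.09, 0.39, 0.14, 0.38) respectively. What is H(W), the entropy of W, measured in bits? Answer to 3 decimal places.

H(W) = −Σ p·log₂ p.
  −(0.09)·log₂(0.09) = 0.3127
  −(0.39)·log₂(0.39) = 0.5298
  −(0.14)·log₂(0.14) = 0.3971
  −(0.38)·log₂(0.38) = 0.5305
Sum: 0.3127 + 0.5298 + 0.3971 + 0.5305 = 1.770 bits.

1.770 bits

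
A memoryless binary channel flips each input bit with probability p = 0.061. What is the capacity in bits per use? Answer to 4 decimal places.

Binary symmetric channel: C = 1 − h₂(ε) where h₂ is the binary entropy function.
h₂(0.061) = −0.061·log₂0.061 − 0.939·log₂0.939 = 0.3314.
C = 1 − 0.3314 = 0.6686 bits per channel use.

0.6686 bits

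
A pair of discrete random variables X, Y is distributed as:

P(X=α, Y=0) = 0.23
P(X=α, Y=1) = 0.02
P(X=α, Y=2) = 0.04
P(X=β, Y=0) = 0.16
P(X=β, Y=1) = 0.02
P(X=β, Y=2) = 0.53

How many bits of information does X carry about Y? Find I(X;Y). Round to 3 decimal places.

Marginals: p(X) = (0.2900, 0.7100), p(Y) = (0.3900, 0.0400, 0.5700).
I(X;Y) = Σ p(x,y)·log₂[p(x,y)/(p(x)p(y))].
  (α,0): 0.23·log₂(2.0336) = 0.2355
  (α,1): 0.02·log₂(1.7241) = 0.0157
  (α,2): 0.04·log₂(0.2420) = -0.0819
  (β,0): 0.16·log₂(0.5778) = -0.1266
  (β,1): 0.02·log₂(0.7042) = -0.0101
  (β,2): 0.53·log₂(1.3096) = 0.2062
Sum = 0.239 bits.

0.239 bits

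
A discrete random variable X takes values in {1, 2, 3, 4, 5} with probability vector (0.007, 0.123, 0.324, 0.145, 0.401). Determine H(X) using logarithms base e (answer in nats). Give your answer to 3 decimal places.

1.304 nats

H(X) = −Σ p·ln p.
  −(0.007)·ln(0.007) = 0.0347
  −(0.123)·ln(0.123) = 0.2578
  −(0.324)·ln(0.324) = 0.3652
  −(0.145)·ln(0.145) = 0.2800
  −(0.401)·ln(0.401) = 0.3664
Sum: 0.0347 + 0.2578 + 0.3652 + 0.2800 + 0.3664 = 1.304 nats.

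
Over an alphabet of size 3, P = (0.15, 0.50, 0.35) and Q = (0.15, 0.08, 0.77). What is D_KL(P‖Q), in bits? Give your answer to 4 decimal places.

0.9238 bits

D(P‖Q) = Σ p·log₂(p/q).
  0.15·log₂(0.15/0.15) = 0.00000
  0.50·log₂(0.50/0.08) = 1.32193
  0.35·log₂(0.35/0.77) = -0.39813
D(P‖Q) = 0.9238 bits.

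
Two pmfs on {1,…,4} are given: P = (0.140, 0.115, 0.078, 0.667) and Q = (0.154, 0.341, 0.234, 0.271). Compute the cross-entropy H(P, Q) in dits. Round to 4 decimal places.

H(P,Q) = −Σ p·log₁₀ q.
  −0.140·log₁₀(0.154) = 0.11375
  −0.115·log₁₀(0.341) = 0.05373
  −0.078·log₁₀(0.234) = 0.04920
  −0.667·log₁₀(0.271) = 0.37821
H(P,Q) = 0.5949 dits.

0.5949 dits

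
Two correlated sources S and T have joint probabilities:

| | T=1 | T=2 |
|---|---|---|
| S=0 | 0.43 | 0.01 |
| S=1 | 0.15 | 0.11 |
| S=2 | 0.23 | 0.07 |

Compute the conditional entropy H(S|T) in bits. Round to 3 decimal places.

1.406 bits

Marginals: p(S) = (0.4400, 0.2600, 0.3000), p(T) = (0.8100, 0.1900).
H(S|T) = Σ p(T) · H(S|T=·).
  T=1: p=0.8100, H(S|T=1) = 1.4513
  T=2: p=0.1900, H(S|T=2) = 1.2108
Weighted sum = 1.406 bits.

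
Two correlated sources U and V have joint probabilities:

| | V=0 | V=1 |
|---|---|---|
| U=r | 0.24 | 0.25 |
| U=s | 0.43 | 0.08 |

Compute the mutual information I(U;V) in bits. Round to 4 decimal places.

Marginals: p(U) = (0.4900, 0.5100), p(V) = (0.6700, 0.3300).
I(U;V) = H(U) + H(V) − H(U,V).
H(U) = 0.9997, H(V) = 0.9149, H(U,V) = 1.8092.
I(U;V) = 0.9997 + 0.9149 − 1.8092 = 0.1054 bits.

0.1054 bits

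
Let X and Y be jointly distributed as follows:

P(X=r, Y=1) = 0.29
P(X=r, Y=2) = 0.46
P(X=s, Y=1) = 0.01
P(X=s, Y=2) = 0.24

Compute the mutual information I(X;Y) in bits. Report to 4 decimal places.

Marginals: p(X) = (0.7500, 0.2500), p(Y) = (0.3000, 0.7000).
I(X;Y) = Σ p(x,y)·log₂[p(x,y)/(p(x)p(y))].
  (r,1): 0.29·log₂(1.2889) = 0.10618
  (r,2): 0.46·log₂(0.8762) = -0.08771
  (s,1): 0.01·log₂(0.1333) = -0.02907
  (s,2): 0.24·log₂(1.3714) = 0.10936
Sum = 0.0988 bits.

0.0988 bits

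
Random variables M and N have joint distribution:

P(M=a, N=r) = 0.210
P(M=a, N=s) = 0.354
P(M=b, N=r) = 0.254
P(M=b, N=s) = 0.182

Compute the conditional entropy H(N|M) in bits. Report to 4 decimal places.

Chain rule: H(N|M) = H(M,N) − H(M).
Marginals: p(M) = (0.5640, 0.4360), p(N) = (0.4640, 0.5360).
H(M,N) = 1.9527 bits; H(M) = 0.9881 bits.
H(N|M) = 1.9527 − 0.9881 = 0.9646 bits.

0.9646 bits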